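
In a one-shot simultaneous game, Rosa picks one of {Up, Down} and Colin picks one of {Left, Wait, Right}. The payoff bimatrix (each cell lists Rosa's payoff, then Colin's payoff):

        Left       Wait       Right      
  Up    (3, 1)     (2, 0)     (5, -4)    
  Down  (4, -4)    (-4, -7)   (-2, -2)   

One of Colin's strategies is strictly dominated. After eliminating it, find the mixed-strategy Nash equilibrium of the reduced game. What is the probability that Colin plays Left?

q = 7/8

Colin's strategy Wait is strictly dominated by Left: 1 > 0 and -4 > -7. Eliminate Wait.
For Rosa to be willing to mix, Rosa must be indifferent between Up and Down, which pins down Colin's mix.
  Rosa's payoff to Up: q·3 + (1−q)·5 = -2q + 5
  Rosa's payoff to Down: q·4 + (1−q)·(-2) = 6q - 2
  -2q + 5 = 6q - 2  ⇒  -8q = -7  ⇒  q = 7/8.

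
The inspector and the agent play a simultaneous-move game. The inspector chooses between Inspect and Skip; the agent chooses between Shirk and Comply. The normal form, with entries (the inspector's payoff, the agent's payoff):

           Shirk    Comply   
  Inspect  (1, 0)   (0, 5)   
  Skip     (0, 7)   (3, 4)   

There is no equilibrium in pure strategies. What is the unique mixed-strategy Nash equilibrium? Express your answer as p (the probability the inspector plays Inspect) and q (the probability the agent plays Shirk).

p = 3/8, q = 3/4

The inspector's mix must leave the agent indifferent between Shirk and Comply.
  the agent's payoff from Shirk: p·0 + (1−p)·7 = -7p + 7
  the agent's payoff from Comply: p·5 + (1−p)·4 = p + 4
  -7p + 7 = p + 4  ⇒  -8p = -3  ⇒  p = 3/8.
The inspector's indifference between Inspect and Skip determines the agent's mixing probability q:
  the inspector's expected payoff from Inspect: q·1 + (1−q)·0 = q
  the inspector's expected payoff from Skip: q·0 + (1−q)·3 = -3q + 3
  q = -3q + 3  ⇒  4q = 3  ⇒  q = 3/4.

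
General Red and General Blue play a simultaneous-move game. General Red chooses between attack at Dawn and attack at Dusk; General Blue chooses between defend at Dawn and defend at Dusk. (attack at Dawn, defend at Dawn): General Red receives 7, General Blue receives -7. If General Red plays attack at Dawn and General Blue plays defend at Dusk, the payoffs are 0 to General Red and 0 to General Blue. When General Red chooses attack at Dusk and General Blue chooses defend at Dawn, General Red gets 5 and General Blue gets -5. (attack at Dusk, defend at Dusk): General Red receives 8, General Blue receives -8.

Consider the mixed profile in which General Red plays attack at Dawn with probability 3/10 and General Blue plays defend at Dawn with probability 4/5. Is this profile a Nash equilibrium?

Yes

Check General Blue's indifference given General Red's mix p = 3/10:
  payoff from defend at Dawn = -28/5; payoff from defend at Dusk = -28/5 — equal.
Check General Red's indifference given General Blue's mix q = 4/5:
  payoff from attack at Dawn = 28/5; payoff from attack at Dusk = 28/5 — equal.
Both players are indifferent, so neither can profitably deviate.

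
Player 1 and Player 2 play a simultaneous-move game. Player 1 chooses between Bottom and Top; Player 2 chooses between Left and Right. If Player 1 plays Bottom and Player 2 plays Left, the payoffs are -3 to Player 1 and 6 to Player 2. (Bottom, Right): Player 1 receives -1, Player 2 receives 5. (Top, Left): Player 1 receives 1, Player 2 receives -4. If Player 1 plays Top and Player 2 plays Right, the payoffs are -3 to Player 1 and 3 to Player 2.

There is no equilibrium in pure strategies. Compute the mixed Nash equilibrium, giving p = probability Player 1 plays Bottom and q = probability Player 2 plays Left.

For Player 2 to be willing to mix, Player 2 must be indifferent between Left and Right, which pins down Player 1's mix.
  Player 2's payoff from Left: p·6 + (1−p)·(-4) = 10p - 4
  Player 2's payoff from Right: p·5 + (1−p)·3 = 2p + 3
  10p - 4 = 2p + 3  ⇒  8p = 7  ⇒  p = 7/8.
In a mixed equilibrium Player 1 is indifferent between Bottom and Top; this condition fixes q.
  Player 1's payoff to Bottom: q·(-3) + (1−q)·(-1) = -2q - 1
  Player 1's payoff to Top: q·1 + (1−q)·(-3) = 4q - 3
  -2q - 1 = 4q - 3  ⇒  -6q = -2  ⇒  q = 1/3.

p = 7/8, q = 1/3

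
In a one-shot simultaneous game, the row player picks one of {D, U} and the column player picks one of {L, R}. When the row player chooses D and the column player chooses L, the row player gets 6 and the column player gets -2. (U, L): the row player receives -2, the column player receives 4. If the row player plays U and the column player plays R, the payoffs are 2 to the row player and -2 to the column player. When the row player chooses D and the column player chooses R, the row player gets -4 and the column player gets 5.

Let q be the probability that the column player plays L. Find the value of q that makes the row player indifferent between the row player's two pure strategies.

The row player's indifference between D and U determines the column player's mixing probability q:
  the row player's expected payoff from D: q·6 + (1−q)·(-4) = 10q - 4
  the row player's expected payoff from U: q·(-2) + (1−q)·2 = -4q + 2
  10q - 4 = -4q + 2  ⇒  14q = 6  ⇒  q = 3/7.

q = 3/7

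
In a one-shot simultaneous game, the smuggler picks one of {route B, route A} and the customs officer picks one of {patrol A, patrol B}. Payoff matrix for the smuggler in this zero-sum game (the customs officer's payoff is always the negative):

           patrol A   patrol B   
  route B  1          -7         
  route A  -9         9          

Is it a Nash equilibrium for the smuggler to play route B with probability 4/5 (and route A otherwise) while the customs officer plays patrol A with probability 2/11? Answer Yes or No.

No

Given the smuggler's mix p = 4/5, the customs officer's payoff from patrol A is 1 but from patrol B is 19/5. The customs officer strictly prefers patrol B, so the customs officer would not mix.
So the proposed profile is not a Nash equilibrium.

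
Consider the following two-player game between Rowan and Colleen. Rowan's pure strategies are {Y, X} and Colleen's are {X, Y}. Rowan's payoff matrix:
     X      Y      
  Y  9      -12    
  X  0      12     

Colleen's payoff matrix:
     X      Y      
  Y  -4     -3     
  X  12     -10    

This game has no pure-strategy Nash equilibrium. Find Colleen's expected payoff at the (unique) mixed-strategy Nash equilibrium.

Rowan's mix must leave Colleen indifferent between X and Y.
  Colleen's payoff from X: p·(-4) + (1−p)·12 = -16p + 12
  Colleen's payoff from Y: p·(-3) + (1−p)·(-10) = 7p - 10
  -16p + 12 = 7p - 10  ⇒  -23p = -22  ⇒  p = 22/23.
At equilibrium Colleen is indifferent across columns, so Colleen's payoff equals the payoff from X: (22/23)·(-4) + (1/23)·12 = -76/23.

-76/23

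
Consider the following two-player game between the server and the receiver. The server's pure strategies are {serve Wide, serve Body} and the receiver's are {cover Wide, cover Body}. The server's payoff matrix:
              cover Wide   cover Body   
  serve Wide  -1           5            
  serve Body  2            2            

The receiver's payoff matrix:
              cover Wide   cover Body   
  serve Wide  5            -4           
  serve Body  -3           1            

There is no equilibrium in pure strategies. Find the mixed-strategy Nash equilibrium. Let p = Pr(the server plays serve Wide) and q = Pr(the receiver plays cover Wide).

Set the receiver's expected payoff from cover Wide equal to that from cover Body:
  the receiver's expected payoff from cover Wide: p·5 + (1−p)·(-3) = 8p - 3
  the receiver's expected payoff from cover Body: p·(-4) + (1−p)·1 = -5p + 1
  8p - 3 = -5p + 1  ⇒  13p = 4  ⇒  p = 4/13.
In a mixed equilibrium the server is indifferent between serve Wide and serve Body; this condition fixes q.
  the server's payoff from serve Wide: q·(-1) + (1−q)·5 = -6q + 5
  the server's payoff from serve Body: q·2 + (1−q)·2 = 2
  -6q + 5 = 2  ⇒  -6q = -3  ⇒  q = 1/2.

p = 4/13, q = 1/2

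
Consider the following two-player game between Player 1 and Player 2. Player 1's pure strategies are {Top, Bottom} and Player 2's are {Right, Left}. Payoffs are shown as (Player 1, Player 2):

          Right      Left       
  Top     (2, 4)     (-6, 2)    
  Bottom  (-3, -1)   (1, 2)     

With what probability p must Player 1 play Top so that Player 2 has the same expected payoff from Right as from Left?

Player 1's mix must leave Player 2 indifferent between Right and Left.
  Player 2's payoff to Right: p·4 + (1−p)·(-1) = 5p - 1
  Player 2's payoff to Left: p·2 + (1−p)·2 = 2
  5p - 1 = 2  ⇒  5p = 3  ⇒  p = 3/5.

p = 3/5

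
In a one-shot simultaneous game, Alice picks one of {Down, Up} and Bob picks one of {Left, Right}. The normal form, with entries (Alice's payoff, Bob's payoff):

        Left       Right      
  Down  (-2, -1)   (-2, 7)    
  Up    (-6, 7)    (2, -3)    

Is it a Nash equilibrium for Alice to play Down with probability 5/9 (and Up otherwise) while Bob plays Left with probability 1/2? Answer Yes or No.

Yes

Check Bob's indifference given Alice's mix p = 5/9:
  payoff from Left = 23/9; payoff from Right = 23/9 — equal.
Check Alice's indifference given Bob's mix q = 1/2:
  payoff from Down = -2; payoff from Up = -2 — equal.
Both players are indifferent, so neither can profitably deviate.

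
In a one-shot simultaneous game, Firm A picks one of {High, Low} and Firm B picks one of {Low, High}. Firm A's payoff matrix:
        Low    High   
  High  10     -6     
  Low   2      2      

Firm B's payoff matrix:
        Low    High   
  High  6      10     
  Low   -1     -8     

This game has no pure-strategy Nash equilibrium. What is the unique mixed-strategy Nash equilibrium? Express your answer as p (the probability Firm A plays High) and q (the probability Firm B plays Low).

p = 7/11, q = 1/2

For Firm B to be willing to mix, Firm B must be indifferent between Low and High, which pins down Firm A's mix.
  Firm B's payoff from Low: p·6 + (1−p)·(-1) = 7p - 1
  Firm B's payoff from High: p·10 + (1−p)·(-8) = 18p - 8
  7p - 1 = 18p - 8  ⇒  -11p = -7  ⇒  p = 7/11.
Set Firm A's expected payoff from High equal to that from Low:
  Firm A's payoff to High: q·10 + (1−q)·(-6) = 16q - 6
  Firm A's payoff to Low: q·2 + (1−q)·2 = 2
  16q - 6 = 2  ⇒  16q = 8  ⇒  q = 1/2.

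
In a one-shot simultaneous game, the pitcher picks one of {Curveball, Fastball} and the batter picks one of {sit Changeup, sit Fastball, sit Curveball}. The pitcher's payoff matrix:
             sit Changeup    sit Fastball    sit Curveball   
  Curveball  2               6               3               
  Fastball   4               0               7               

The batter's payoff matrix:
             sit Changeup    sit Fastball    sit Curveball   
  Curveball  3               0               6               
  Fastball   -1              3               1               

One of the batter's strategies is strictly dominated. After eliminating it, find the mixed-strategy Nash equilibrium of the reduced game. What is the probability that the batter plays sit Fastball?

q = 2/5

The batter's strategy sit Changeup is strictly dominated by sit Curveball: 6 > 3 and 1 > -1. Eliminate sit Changeup.
The pitcher's indifference between Curveball and Fastball determines the batter's mixing probability q:
  the pitcher's payoff to Curveball: q·6 + (1−q)·3 = 3q + 3
  the pitcher's payoff to Fastball: q·0 + (1−q)·7 = -7q + 7
  3q + 3 = -7q + 7  ⇒  10q = 4  ⇒  q = 2/5.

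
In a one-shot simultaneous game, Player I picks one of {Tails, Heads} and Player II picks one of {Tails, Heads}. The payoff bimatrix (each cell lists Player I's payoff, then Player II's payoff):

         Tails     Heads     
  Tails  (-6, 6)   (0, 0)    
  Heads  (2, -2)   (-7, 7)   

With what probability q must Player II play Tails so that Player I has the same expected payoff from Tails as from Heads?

Player I's indifference between Tails and Heads determines Player II's mixing probability q:
  Player I's payoff from Tails: q·(-6) + (1−q)·0 = -6q
  Player I's payoff from Heads: q·2 + (1−q)·(-7) = 9q - 7
  -6q = 9q - 7  ⇒  -15q = -7  ⇒  q = 7/15.

q = 7/15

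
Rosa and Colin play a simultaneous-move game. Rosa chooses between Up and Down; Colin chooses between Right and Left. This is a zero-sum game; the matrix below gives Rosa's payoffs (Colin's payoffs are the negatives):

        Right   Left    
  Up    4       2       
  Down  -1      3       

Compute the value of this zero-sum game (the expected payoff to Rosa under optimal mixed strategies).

In a mixed equilibrium Rosa is indifferent between Up and Down; this condition fixes q.
  Rosa's payoff to Up: q·4 + (1−q)·2 = 2q + 2
  Rosa's payoff to Down: q·(-1) + (1−q)·3 = -4q + 3
  2q + 2 = -4q + 3  ⇒  6q = 1  ⇒  q = 1/6.
The value is Rosa's expected payoff against this mix (using Up): (1/6)·4 + (5/6)·2 = 7/3.

v = 7/3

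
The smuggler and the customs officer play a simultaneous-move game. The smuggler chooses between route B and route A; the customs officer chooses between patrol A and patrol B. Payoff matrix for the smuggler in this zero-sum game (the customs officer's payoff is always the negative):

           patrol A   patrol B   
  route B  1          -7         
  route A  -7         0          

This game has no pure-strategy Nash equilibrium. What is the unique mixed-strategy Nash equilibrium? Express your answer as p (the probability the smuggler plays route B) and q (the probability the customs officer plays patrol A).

p = 7/15, q = 7/15

Set the customs officer's expected payoff from patrol A equal to that from patrol B:
  the customs officer's payoff from patrol A: p·(-1) + (1−p)·7 = -8p + 7
  the customs officer's payoff from patrol B: p·7 + (1−p)·0 = 7p
  -8p + 7 = 7p  ⇒  -15p = -7  ⇒  p = 7/15.
In a mixed equilibrium the smuggler is indifferent between route B and route A; this condition fixes q.
  the smuggler's expected payoff from route B: q·1 + (1−q)·(-7) = 8q - 7
  the smuggler's expected payoff from route A: q·(-7) + (1−q)·0 = -7q
  8q - 7 = -7q  ⇒  15q = 7  ⇒  q = 7/15.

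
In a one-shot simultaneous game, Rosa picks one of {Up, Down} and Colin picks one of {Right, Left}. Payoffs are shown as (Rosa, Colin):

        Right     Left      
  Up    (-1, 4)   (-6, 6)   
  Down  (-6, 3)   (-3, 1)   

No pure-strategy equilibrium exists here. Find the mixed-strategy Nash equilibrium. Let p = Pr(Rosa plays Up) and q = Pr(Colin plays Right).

In a mixed equilibrium Colin is indifferent between Right and Left; this condition fixes p.
  Colin's payoff to Right: p·4 + (1−p)·3 = p + 3
  Colin's payoff to Left: p·6 + (1−p)·1 = 5p + 1
  p + 3 = 5p + 1  ⇒  -4p = -2  ⇒  p = 1/2.
For Rosa to be willing to mix, Rosa must be indifferent between Up and Down, which pins down Colin's mix.
  Rosa's expected payoff from Up: q·(-1) + (1−q)·(-6) = 5q - 6
  Rosa's expected payoff from Down: q·(-6) + (1−q)·(-3) = -3q - 3
  5q - 6 = -3q - 3  ⇒  8q = 3  ⇒  q = 3/8.

p = 1/2, q = 3/8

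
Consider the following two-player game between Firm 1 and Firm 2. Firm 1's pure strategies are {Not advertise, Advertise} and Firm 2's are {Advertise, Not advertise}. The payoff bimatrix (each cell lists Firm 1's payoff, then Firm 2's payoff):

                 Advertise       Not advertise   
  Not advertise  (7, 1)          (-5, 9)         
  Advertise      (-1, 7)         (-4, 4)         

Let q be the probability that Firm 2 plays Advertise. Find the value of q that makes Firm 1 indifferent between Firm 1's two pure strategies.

Set Firm 1's expected payoff from Not advertise equal to that from Advertise:
  Firm 1's payoff to Not advertise: q·7 + (1−q)·(-5) = 12q - 5
  Firm 1's payoff to Advertise: q·(-1) + (1−q)·(-4) = 3q - 4
  12q - 5 = 3q - 4  ⇒  9q = 1  ⇒  q = 1/9.

q = 1/9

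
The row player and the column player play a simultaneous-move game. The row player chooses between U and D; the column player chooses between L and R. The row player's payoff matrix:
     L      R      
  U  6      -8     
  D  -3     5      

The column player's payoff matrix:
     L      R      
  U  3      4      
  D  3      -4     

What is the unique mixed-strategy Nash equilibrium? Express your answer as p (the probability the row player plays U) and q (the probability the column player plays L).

p = 7/8, q = 13/22

For the column player to be willing to mix, the column player must be indifferent between L and R, which pins down the row player's mix.
  the column player's payoff from L: p·3 + (1−p)·3 = 3
  the column player's payoff from R: p·4 + (1−p)·(-4) = 8p - 4
  3 = 8p - 4  ⇒  -8p = -7  ⇒  p = 7/8.
Set the row player's expected payoff from U equal to that from D:
  the row player's payoff from U: q·6 + (1−q)·(-8) = 14q - 8
  the row player's payoff from D: q·(-3) + (1−q)·5 = -8q + 5
  14q - 8 = -8q + 5  ⇒  22q = 13  ⇒  q = 13/22.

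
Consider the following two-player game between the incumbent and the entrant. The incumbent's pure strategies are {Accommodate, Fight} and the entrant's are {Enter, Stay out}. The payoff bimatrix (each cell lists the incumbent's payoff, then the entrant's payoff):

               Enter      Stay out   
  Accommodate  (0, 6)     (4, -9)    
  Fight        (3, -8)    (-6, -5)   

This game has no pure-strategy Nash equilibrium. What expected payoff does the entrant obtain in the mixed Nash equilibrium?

The entrant's indifference between Enter and Stay out determines the incumbent's mixing probability p:
  the entrant's expected payoff from Enter: p·6 + (1−p)·(-8) = 14p - 8
  the entrant's expected payoff from Stay out: p·(-9) + (1−p)·(-5) = -4p - 5
  14p - 8 = -4p - 5  ⇒  18p = 3  ⇒  p = 1/6.
At equilibrium the entrant is indifferent across columns, so the entrant's payoff equals the payoff from Enter: (1/6)·6 + (5/6)·(-8) = -17/3.

-17/3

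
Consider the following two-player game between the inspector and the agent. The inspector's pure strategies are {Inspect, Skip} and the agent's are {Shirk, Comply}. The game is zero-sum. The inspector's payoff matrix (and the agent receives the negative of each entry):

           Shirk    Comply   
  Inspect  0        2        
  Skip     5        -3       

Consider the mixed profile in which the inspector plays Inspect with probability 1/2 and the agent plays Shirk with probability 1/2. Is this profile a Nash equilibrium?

Given the inspector's mix p = 1/2, the agent's payoff from Shirk is -5/2 but from Comply is 1/2. The agent strictly prefers Comply, so the agent would not mix.
So the proposed profile is not a Nash equilibrium.

No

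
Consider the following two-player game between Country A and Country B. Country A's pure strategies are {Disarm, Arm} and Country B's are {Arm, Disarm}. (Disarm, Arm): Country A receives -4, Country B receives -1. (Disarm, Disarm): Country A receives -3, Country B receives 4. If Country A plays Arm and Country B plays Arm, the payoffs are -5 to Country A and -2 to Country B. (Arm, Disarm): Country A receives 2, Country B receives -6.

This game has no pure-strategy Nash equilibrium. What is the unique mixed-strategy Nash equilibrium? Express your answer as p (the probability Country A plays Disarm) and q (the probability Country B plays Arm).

p = 4/9, q = 5/6

In a mixed equilibrium Country B is indifferent between Arm and Disarm; this condition fixes p.
  Country B's payoff to Arm: p·(-1) + (1−p)·(-2) = p - 2
  Country B's payoff to Disarm: p·4 + (1−p)·(-6) = 10p - 6
  p - 2 = 10p - 6  ⇒  -9p = -4  ⇒  p = 4/9.
In a mixed equilibrium Country A is indifferent between Disarm and Arm; this condition fixes q.
  Country A's expected payoff from Disarm: q·(-4) + (1−q)·(-3) = -q - 3
  Country A's expected payoff from Arm: q·(-5) + (1−q)·2 = -7q + 2
  -q - 3 = -7q + 2  ⇒  6q = 5  ⇒  q = 5/6.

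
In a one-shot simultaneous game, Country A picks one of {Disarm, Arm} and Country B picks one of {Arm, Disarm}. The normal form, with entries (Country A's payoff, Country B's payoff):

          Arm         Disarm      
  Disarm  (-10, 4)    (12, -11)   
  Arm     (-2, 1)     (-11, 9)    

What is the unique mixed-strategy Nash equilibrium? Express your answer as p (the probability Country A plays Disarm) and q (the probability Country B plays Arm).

For Country B to be willing to mix, Country B must be indifferent between Arm and Disarm, which pins down Country A's mix.
  Country B's expected payoff from Arm: p·4 + (1−p)·1 = 3p + 1
  Country B's expected payoff from Disarm: p·(-11) + (1−p)·9 = -20p + 9
  3p + 1 = -20p + 9  ⇒  23p = 8  ⇒  p = 8/23.
Set Country A's expected payoff from Disarm equal to that from Arm:
  Country A's payoff to Disarm: q·(-10) + (1−q)·12 = -22q + 12
  Country A's payoff to Arm: q·(-2) + (1−q)·(-11) = 9q - 11
  -22q + 12 = 9q - 11  ⇒  -31q = -23  ⇒  q = 23/31.

p = 8/23, q = 23/31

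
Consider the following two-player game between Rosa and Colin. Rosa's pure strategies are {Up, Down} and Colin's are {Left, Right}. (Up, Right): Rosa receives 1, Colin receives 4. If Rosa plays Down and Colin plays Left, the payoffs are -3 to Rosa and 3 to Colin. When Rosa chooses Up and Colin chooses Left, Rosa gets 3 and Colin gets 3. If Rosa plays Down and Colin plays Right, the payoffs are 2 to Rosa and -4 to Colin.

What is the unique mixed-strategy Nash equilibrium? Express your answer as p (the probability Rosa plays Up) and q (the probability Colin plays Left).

p = 7/8, q = 1/7

For Colin to be willing to mix, Colin must be indifferent between Left and Right, which pins down Rosa's mix.
  Colin's payoff from Left: p·3 + (1−p)·3 = 3
  Colin's payoff from Right: p·4 + (1−p)·(-4) = 8p - 4
  3 = 8p - 4  ⇒  -8p = -7  ⇒  p = 7/8.
In a mixed equilibrium Rosa is indifferent between Up and Down; this condition fixes q.
  Rosa's payoff to Up: q·3 + (1−q)·1 = 2q + 1
  Rosa's payoff to Down: q·(-3) + (1−q)·2 = -5q + 2
  2q + 1 = -5q + 2  ⇒  7q = 1  ⇒  q = 1/7.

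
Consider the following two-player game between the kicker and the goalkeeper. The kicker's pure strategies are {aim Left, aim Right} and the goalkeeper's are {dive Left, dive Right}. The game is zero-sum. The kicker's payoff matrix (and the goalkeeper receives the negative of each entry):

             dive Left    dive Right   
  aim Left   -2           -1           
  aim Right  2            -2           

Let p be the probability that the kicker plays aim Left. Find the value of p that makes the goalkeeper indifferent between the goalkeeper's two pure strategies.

The goalkeeper's indifference between dive Left and dive Right determines the kicker's mixing probability p:
  the goalkeeper's payoff to dive Left: p·2 + (1−p)·(-2) = 4p - 2
  the goalkeeper's payoff to dive Right: p·1 + (1−p)·2 = -p + 2
  4p - 2 = -p + 2  ⇒  5p = 4  ⇒  p = 4/5.

p = 4/5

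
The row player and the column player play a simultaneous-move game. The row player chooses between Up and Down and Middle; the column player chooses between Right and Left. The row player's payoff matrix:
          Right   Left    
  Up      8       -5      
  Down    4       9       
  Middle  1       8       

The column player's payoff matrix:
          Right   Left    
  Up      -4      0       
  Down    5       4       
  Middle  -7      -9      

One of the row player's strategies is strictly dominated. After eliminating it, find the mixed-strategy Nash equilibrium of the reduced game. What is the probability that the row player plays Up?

The row player's strategy Middle is strictly dominated by Down: 4 > 1 and 9 > 8. Eliminate Middle.
The row player's mix must leave the column player indifferent between Right and Left.
  the column player's payoff to Right: p·(-4) + (1−p)·5 = -9p + 5
  the column player's payoff to Left: p·0 + (1−p)·4 = -4p + 4
  -9p + 5 = -4p + 4  ⇒  -5p = -1  ⇒  p = 1/5.

p = 1/5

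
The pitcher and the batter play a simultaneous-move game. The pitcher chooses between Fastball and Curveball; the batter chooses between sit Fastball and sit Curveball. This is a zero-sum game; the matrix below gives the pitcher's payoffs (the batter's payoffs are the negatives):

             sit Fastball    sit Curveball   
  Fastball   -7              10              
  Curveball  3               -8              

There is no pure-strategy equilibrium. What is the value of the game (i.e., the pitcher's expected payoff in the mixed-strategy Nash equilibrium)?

v = -13/14

In a mixed equilibrium the pitcher is indifferent between Fastball and Curveball; this condition fixes q.
  the pitcher's expected payoff from Fastball: q·(-7) + (1−q)·10 = -17q + 10
  the pitcher's expected payoff from Curveball: q·3 + (1−q)·(-8) = 11q - 8
  -17q + 10 = 11q - 8  ⇒  -28q = -18  ⇒  q = 9/14.
The value is the pitcher's expected payoff against this mix (using Fastball): (9/14)·(-7) + (5/14)·10 = -13/14.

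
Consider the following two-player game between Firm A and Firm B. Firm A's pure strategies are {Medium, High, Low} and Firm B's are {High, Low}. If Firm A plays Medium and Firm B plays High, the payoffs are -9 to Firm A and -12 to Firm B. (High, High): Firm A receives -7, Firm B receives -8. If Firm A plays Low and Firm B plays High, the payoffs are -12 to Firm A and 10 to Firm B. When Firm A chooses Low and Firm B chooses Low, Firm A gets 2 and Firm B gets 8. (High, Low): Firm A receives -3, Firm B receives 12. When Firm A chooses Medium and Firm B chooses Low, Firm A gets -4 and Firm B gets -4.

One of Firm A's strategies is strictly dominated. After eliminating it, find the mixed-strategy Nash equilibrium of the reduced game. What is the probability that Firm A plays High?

p = 1/11

Firm A's strategy Medium is strictly dominated by High: -7 > -9 and -3 > -4. Eliminate Medium.
In a mixed equilibrium Firm B is indifferent between High and Low; this condition fixes p.
  Firm B's payoff from High: p·(-8) + (1−p)·10 = -18p + 10
  Firm B's payoff from Low: p·12 + (1−p)·8 = 4p + 8
  -18p + 10 = 4p + 8  ⇒  -22p = -2  ⇒  p = 1/11.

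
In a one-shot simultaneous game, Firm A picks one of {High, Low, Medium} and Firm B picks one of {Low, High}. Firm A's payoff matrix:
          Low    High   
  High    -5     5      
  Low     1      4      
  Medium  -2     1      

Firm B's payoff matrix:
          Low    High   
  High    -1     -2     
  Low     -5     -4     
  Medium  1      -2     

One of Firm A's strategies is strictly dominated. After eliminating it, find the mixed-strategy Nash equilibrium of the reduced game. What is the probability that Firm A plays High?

Firm A's strategy Medium is strictly dominated by Low: 1 > -2 and 4 > 1. Eliminate Medium.
Set Firm B's expected payoff from Low equal to that from High:
  Firm B's payoff from Low: p·(-1) + (1−p)·(-5) = 4p - 5
  Firm B's payoff from High: p·(-2) + (1−p)·(-4) = 2p - 4
  4p - 5 = 2p - 4  ⇒  2p = 1  ⇒  p = 1/2.

p = 1/2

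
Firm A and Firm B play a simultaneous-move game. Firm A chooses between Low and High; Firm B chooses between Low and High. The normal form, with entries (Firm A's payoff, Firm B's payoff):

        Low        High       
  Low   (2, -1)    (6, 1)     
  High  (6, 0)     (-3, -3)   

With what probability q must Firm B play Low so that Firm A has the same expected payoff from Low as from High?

Firm B's mix must leave Firm A indifferent between Low and High.
  Firm A's expected payoff from Low: q·2 + (1−q)·6 = -4q + 6
  Firm A's expected payoff from High: q·6 + (1−q)·(-3) = 9q - 3
  -4q + 6 = 9q - 3  ⇒  -13q = -9  ⇒  q = 9/13.

q = 9/13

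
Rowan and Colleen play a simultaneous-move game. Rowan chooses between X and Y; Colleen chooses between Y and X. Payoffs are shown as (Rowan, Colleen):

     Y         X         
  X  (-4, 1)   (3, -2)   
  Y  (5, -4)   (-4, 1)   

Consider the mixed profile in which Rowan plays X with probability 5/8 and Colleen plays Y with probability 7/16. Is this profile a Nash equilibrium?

Check Colleen's indifference given Rowan's mix p = 5/8:
  payoff from Y = -7/8; payoff from X = -7/8 — equal.
Check Rowan's indifference given Colleen's mix q = 7/16:
  payoff from X = -1/16; payoff from Y = -1/16 — equal.
Both players are indifferent, so neither can profitably deviate.

Yes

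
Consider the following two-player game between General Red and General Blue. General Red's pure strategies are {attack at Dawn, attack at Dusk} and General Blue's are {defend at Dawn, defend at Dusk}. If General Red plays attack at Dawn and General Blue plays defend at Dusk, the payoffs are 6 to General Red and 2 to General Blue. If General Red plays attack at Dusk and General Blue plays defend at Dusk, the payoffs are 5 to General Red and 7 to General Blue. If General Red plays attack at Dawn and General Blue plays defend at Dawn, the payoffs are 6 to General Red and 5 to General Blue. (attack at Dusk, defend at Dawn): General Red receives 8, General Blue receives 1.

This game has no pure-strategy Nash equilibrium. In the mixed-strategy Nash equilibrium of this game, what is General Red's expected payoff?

General Blue's mix must leave General Red indifferent between attack at Dawn and attack at Dusk.
  General Red's payoff to attack at Dawn: q·6 + (1−q)·6 = 6
  General Red's payoff to attack at Dusk: q·8 + (1−q)·5 = 3q + 5
  6 = 3q + 5  ⇒  -3q = -1  ⇒  q = 1/3.
At equilibrium General Red is indifferent across rows, so General Red's payoff equals the payoff from attack at Dawn: (1/3)·6 + (2/3)·6 = 6.

6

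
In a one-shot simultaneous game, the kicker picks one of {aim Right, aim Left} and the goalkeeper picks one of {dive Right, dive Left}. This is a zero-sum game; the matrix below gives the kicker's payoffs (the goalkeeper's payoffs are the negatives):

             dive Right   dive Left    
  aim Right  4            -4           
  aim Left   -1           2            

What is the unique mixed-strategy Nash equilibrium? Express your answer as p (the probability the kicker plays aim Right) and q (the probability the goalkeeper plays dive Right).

p = 3/11, q = 6/11

The goalkeeper's indifference between dive Right and dive Left determines the kicker's mixing probability p:
  the goalkeeper's payoff from dive Right: p·(-4) + (1−p)·1 = -5p + 1
  the goalkeeper's payoff from dive Left: p·4 + (1−p)·(-2) = 6p - 2
  -5p + 1 = 6p - 2  ⇒  -11p = -3  ⇒  p = 3/11.
The goalkeeper's mix must leave the kicker indifferent between aim Right and aim Left.
  the kicker's expected payoff from aim Right: q·4 + (1−q)·(-4) = 8q - 4
  the kicker's expected payoff from aim Left: q·(-1) + (1−q)·2 = -3q + 2
  8q - 4 = -3q + 2  ⇒  11q = 6  ⇒  q = 6/11.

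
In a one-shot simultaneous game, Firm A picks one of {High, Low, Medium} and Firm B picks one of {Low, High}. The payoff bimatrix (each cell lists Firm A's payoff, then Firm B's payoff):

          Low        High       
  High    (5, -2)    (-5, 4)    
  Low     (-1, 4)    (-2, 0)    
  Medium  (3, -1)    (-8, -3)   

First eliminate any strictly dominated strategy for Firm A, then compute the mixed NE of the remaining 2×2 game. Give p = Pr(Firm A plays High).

p = 2/5

Firm A's strategy Medium is strictly dominated by High: 5 > 3 and -5 > -8. Eliminate Medium.
In a mixed equilibrium Firm B is indifferent between Low and High; this condition fixes p.
  Firm B's payoff from Low: p·(-2) + (1−p)·4 = -6p + 4
  Firm B's payoff from High: p·4 + (1−p)·0 = 4p
  -6p + 4 = 4p  ⇒  -10p = -4  ⇒  p = 2/5.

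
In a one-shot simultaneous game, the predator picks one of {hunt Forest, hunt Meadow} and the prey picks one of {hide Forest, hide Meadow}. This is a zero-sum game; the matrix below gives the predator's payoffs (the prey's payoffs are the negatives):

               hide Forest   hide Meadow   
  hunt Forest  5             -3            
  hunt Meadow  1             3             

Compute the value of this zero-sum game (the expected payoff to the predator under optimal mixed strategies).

In a mixed equilibrium the predator is indifferent between hunt Forest and hunt Meadow; this condition fixes q.
  the predator's payoff from hunt Forest: q·5 + (1−q)·(-3) = 8q - 3
  the predator's payoff from hunt Meadow: q·1 + (1−q)·3 = -2q + 3
  8q - 3 = -2q + 3  ⇒  10q = 6  ⇒  q = 3/5.
The value is the predator's expected payoff against this mix (using hunt Forest): (3/5)·5 + (2/5)·(-3) = 9/5.

v = 9/5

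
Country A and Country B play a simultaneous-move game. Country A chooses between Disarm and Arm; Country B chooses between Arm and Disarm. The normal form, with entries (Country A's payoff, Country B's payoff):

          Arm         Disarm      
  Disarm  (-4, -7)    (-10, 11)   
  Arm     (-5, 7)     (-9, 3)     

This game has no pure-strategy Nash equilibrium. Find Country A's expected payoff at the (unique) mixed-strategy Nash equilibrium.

-7

For Country A to be willing to mix, Country A must be indifferent between Disarm and Arm, which pins down Country B's mix.
  Country A's expected payoff from Disarm: q·(-4) + (1−q)·(-10) = 6q - 10
  Country A's expected payoff from Arm: q·(-5) + (1−q)·(-9) = 4q - 9
  6q - 10 = 4q - 9  ⇒  2q = 1  ⇒  q = 1/2.
At equilibrium Country A is indifferent across rows, so Country A's payoff equals the payoff from Disarm: (1/2)·(-4) + (1/2)·(-10) = -7.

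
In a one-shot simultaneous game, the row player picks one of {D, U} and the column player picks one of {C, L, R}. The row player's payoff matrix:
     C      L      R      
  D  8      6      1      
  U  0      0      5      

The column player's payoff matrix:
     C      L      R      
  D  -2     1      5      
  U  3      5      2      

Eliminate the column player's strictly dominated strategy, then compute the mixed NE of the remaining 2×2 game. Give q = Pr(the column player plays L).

q = 2/5

The column player's strategy C is strictly dominated by L: 1 > -2 and 5 > 3. Eliminate C.
The row player's indifference between D and U determines the column player's mixing probability q:
  the row player's payoff to D: q·6 + (1−q)·1 = 5q + 1
  the row player's payoff to U: q·0 + (1−q)·5 = -5q + 5
  5q + 1 = -5q + 5  ⇒  10q = 4  ⇒  q = 2/5.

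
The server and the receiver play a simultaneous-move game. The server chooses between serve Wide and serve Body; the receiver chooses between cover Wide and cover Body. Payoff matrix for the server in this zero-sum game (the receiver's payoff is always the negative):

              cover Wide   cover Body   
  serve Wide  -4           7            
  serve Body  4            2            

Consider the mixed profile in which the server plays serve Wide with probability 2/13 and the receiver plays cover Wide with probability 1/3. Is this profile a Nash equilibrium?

No

Given the receiver's mix q = 1/3, the server's payoff from serve Wide is 10/3 but from serve Body is 8/3. The server strictly prefers serve Wide, so the server would not mix.
So the proposed profile is not a Nash equilibrium.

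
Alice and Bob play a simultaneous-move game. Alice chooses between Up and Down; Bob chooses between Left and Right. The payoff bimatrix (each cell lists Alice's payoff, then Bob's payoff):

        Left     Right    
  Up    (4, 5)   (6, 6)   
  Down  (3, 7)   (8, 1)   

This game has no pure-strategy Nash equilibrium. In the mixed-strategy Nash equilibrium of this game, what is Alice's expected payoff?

In a mixed equilibrium Alice is indifferent between Up and Down; this condition fixes q.
  Alice's expected payoff from Up: q·4 + (1−q)·6 = -2q + 6
  Alice's expected payoff from Down: q·3 + (1−q)·8 = -5q + 8
  -2q + 6 = -5q + 8  ⇒  3q = 2  ⇒  q = 2/3.
At equilibrium Alice is indifferent across rows, so Alice's payoff equals the payoff from Up: (2/3)·4 + (1/3)·6 = 14/3.

14/3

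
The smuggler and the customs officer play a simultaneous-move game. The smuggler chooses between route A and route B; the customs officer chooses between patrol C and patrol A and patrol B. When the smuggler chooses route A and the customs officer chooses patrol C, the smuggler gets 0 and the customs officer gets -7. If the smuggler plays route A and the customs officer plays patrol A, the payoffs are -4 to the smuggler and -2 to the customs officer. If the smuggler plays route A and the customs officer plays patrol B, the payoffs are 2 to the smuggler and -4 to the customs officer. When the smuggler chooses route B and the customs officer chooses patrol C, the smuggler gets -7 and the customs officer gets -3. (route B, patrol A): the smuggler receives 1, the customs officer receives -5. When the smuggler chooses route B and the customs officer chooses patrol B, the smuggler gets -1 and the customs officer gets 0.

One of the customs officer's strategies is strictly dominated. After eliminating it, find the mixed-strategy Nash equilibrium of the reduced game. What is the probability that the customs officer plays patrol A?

q = 3/8

The customs officer's strategy patrol C is strictly dominated by patrol B: -4 > -7 and 0 > -3. Eliminate patrol C.
Set the smuggler's expected payoff from route A equal to that from route B:
  the smuggler's payoff to route A: q·(-4) + (1−q)·2 = -6q + 2
  the smuggler's payoff to route B: q·1 + (1−q)·(-1) = 2q - 1
  -6q + 2 = 2q - 1  ⇒  -8q = -3  ⇒  q = 3/8.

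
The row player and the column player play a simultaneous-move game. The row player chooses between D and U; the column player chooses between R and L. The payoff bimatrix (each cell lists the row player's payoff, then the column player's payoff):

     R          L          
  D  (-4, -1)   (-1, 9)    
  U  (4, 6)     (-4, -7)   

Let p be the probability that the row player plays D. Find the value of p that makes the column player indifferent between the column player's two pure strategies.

p = 13/23

For the column player to be willing to mix, the column player must be indifferent between R and L, which pins down the row player's mix.
  the column player's expected payoff from R: p·(-1) + (1−p)·6 = -7p + 6
  the column player's expected payoff from L: p·9 + (1−p)·(-7) = 16p - 7
  -7p + 6 = 16p - 7  ⇒  -23p = -13  ⇒  p = 13/23.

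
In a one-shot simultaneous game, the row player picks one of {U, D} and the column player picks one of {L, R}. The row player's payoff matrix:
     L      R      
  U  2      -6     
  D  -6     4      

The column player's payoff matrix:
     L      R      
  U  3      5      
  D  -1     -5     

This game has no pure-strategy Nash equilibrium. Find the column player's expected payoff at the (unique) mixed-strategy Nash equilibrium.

5/3

Set the column player's expected payoff from L equal to that from R:
  the column player's payoff from L: p·3 + (1−p)·(-1) = 4p - 1
  the column player's payoff from R: p·5 + (1−p)·(-5) = 10p - 5
  4p - 1 = 10p - 5  ⇒  -6p = -4  ⇒  p = 2/3.
At equilibrium the column player is indifferent across columns, so the column player's payoff equals the payoff from L: (2/3)·3 + (1/3)·(-1) = 5/3.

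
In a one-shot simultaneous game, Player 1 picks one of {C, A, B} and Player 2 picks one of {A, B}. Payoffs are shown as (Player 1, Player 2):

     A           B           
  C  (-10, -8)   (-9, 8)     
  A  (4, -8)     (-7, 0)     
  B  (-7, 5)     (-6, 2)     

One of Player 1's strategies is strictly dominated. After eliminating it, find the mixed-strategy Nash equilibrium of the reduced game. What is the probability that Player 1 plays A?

p = 3/11

Player 1's strategy C is strictly dominated by B: -7 > -10 and -6 > -9. Eliminate C.
For Player 2 to be willing to mix, Player 2 must be indifferent between A and B, which pins down Player 1's mix.
  Player 2's payoff from A: p·(-8) + (1−p)·5 = -13p + 5
  Player 2's payoff from B: p·0 + (1−p)·2 = -2p + 2
  -13p + 5 = -2p + 2  ⇒  -11p = -3  ⇒  p = 3/11.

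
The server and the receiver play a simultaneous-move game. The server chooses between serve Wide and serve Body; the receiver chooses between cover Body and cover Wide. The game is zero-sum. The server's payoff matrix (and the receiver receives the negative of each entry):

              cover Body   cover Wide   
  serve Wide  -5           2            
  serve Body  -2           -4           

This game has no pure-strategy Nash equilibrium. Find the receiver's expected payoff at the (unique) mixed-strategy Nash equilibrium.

8/3

The receiver's indifference between cover Body and cover Wide determines the server's mixing probability p:
  the receiver's expected payoff from cover Body: p·5 + (1−p)·2 = 3p + 2
  the receiver's expected payoff from cover Wide: p·(-2) + (1−p)·4 = -6p + 4
  3p + 2 = -6p + 4  ⇒  9p = 2  ⇒  p = 2/9.
At equilibrium the receiver is indifferent across columns, so the receiver's payoff equals the payoff from cover Body: (2/9)·5 + (7/9)·2 = 8/3.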